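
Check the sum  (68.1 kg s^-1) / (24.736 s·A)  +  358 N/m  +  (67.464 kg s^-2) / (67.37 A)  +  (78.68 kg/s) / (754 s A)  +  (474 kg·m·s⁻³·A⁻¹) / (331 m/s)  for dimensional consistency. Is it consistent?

Reduce each to base SI dimensions:
  (68.1 kg s^-1) / (24.736 s·A):  [kg·s⁻¹] / [s·A] = kg·s⁻²·A⁻¹
  358 N/m:  N·m⁻¹ = kg·m·s⁻²·m⁻¹ = kg·s⁻²
  (67.464 kg s^-2) / (67.37 A):  [kg·s⁻²] / [A] = kg·s⁻²·A⁻¹
  (78.68 kg/s) / (754 s A):  [kg·s⁻¹] / [s·A] = kg·s⁻²·A⁻¹
  (474 kg·m·s⁻³·A⁻¹) / (331 m/s):  [kg·m·s⁻³·A⁻¹] / [m·s⁻¹] = kg·s⁻²·A⁻¹
The terms do not share a single dimension (kg·s⁻² vs kg·s⁻²·A⁻¹).

No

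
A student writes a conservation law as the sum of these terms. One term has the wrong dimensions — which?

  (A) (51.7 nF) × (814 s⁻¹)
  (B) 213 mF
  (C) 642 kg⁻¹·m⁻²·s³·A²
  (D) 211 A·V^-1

(B)

Reduce each to base SI dimensions:
  (A) [kg⁻¹·m⁻²·s⁴·A²] · [s⁻¹] = kg⁻¹·m⁻²·s³·A²
  (B) F = C·V⁻¹ = kg⁻¹·m⁻²·s⁴·A²
  (C) kg⁻¹·m⁻²·s³·A²
  (D) A·V⁻¹ = A·(J·C⁻¹)⁻¹ = kg⁻¹·m⁻²·s³·A²
All reduce to kg⁻¹·m⁻²·s³·A² except (B), which is kg⁻¹·m⁻²·s⁴·A².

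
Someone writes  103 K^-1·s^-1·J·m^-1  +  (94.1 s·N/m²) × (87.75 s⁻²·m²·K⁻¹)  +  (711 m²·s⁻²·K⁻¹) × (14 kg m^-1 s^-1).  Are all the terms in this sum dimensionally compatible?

Yes

Reduce each to base SI dimensions:
  103 K^-1·s^-1·J·m^-1:  J·s⁻¹·m⁻¹·K⁻¹ = N·m·s⁻¹·m⁻¹·K⁻¹ = kg·m·s⁻³·K⁻¹
  (94.1 s·N/m²) × (87.75 s⁻²·m²·K⁻¹):  [kg·m⁻¹·s⁻¹] · [m²·s⁻²·K⁻¹] = kg·m·s⁻³·K⁻¹
  (711 m²·s⁻²·K⁻¹) × (14 kg m^-1 s^-1):  [m²·s⁻²·K⁻¹] · [kg·m⁻¹·s⁻¹] = kg·m·s⁻³·K⁻¹
Every term reduces to kg·m·s⁻³·K⁻¹.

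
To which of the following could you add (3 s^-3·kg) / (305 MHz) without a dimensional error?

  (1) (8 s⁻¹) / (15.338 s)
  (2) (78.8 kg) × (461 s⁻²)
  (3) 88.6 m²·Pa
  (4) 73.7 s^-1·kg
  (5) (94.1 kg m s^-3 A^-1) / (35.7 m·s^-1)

(2)

Reference: [kg·s⁻³] / [s⁻¹] = kg·s⁻².
Each option:
  (1) [s⁻¹] / [s] = s⁻²
  (2) [kg] · [s⁻²] = kg·s⁻²  ← same
  (3) Pa·m² = N·m⁻²·m² = kg·m·s⁻²
  (4) kg·s⁻¹
  (5) [kg·m·s⁻³·A⁻¹] / [m·s⁻¹] = kg·s⁻²·A⁻¹
Only (2) matches kg·s⁻².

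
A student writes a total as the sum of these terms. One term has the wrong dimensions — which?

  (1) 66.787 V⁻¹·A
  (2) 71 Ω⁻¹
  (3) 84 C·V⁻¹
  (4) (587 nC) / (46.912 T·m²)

(3)

In SI base units:
  (1) A·V⁻¹ = A·(J·C⁻¹)⁻¹ = kg⁻¹·m⁻²·s³·A²
  (2) Ω⁻¹ = (V·A⁻¹)⁻¹ = kg⁻¹·m⁻²·s³·A²
  (3) C·V⁻¹ = s·A·(J·C⁻¹)⁻¹ = kg⁻¹·m⁻²·s⁴·A²
  (4) [s·A] / [kg·m²·s⁻²·A⁻¹] = kg⁻¹·m⁻²·s³·A²
All reduce to kg⁻¹·m⁻²·s³·A² except (3), which is kg⁻¹·m⁻²·s⁴·A².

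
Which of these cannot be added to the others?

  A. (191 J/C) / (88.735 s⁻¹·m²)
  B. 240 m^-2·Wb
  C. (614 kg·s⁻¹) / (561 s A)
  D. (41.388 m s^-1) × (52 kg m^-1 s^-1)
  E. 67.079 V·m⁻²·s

Reduce each to base SI dimensions:
  A. [kg·m²·s⁻³·A⁻¹] / [m²·s⁻¹] = kg·s⁻²·A⁻¹
  B. Wb·m⁻² = V·s·m⁻² = kg·s⁻²·A⁻¹
  C. [kg·s⁻¹] / [s·A] = kg·s⁻²·A⁻¹
  D. [m·s⁻¹] · [kg·m⁻¹·s⁻¹] = kg·s⁻²
  E. V·s·m⁻² = J·C⁻¹·s·m⁻² = kg·s⁻²·A⁻¹
All reduce to kg·s⁻²·A⁻¹ except D., which is kg·s⁻².

D.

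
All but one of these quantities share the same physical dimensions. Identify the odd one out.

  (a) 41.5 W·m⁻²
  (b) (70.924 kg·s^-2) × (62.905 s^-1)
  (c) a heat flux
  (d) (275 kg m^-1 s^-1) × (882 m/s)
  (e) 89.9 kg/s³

(d)

Reduce each to base SI dimensions:
  (a) W·m⁻² = J·s⁻¹·m⁻² = kg·s⁻³
  (b) [kg·s⁻²] · [s⁻¹] = kg·s⁻³
  (c) [heat flux] = kg·s⁻³
  (d) [kg·m⁻¹·s⁻¹] · [m·s⁻¹] = kg·s⁻²
  (e) kg·s⁻³
All reduce to kg·s⁻³ except (d), which is kg·s⁻².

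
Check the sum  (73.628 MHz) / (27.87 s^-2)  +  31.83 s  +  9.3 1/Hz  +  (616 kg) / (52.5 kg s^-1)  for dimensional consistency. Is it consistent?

Yes

Dimensions:
  (73.628 MHz) / (27.87 s^-2):  [s⁻¹] / [s⁻²] = s
  31.83 s:  s
  9.3 1/Hz:  Hz⁻¹ = (s⁻¹)⁻¹ = s
  (616 kg) / (52.5 kg s^-1):  [kg] / [kg·s⁻¹] = s
Every term reduces to s.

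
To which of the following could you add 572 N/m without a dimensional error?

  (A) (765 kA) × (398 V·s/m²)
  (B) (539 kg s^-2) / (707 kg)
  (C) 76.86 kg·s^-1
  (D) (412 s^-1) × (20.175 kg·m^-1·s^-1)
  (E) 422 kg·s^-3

(A)

Reference: N·m⁻¹ = kg·m·s⁻²·m⁻¹ = kg·s⁻².
Each option:
  (A) [A] · [kg·s⁻²·A⁻¹] = kg·s⁻²  ← same
  (B) [kg·s⁻²] / [kg] = s⁻²
  (C) kg·s⁻¹
  (D) [s⁻¹] · [kg·m⁻¹·s⁻¹] = kg·m⁻¹·s⁻²
  (E) kg·s⁻³
Only (A) matches kg·s⁻².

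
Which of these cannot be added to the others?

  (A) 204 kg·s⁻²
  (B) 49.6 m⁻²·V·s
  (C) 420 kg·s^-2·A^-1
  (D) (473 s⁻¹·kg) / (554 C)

(A)

In SI base units:
  (A) kg·s⁻²
  (B) V·s·m⁻² = J·C⁻¹·s·m⁻² = kg·s⁻²·A⁻¹
  (C) kg·s⁻²·A⁻¹
  (D) [kg·s⁻¹] / [s·A] = kg·s⁻²·A⁻¹
All reduce to kg·s⁻²·A⁻¹ except (A), which is kg·s⁻².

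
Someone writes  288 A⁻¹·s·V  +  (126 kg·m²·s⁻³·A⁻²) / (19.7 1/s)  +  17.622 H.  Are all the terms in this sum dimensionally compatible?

Expand each in SI base units:
  288 A⁻¹·s·V:  V·s·A⁻¹ = J·C⁻¹·s·A⁻¹ = kg·m²·s⁻²·A⁻²
  (126 kg·m²·s⁻³·A⁻²) / (19.7 1/s):  [kg·m²·s⁻³·A⁻²] / [s⁻¹] = kg·m²·s⁻²·A⁻²
  17.622 H:  H = V·s·A⁻¹ = kg·m²·s⁻²·A⁻²
Every term reduces to kg·m²·s⁻²·A⁻².

Yes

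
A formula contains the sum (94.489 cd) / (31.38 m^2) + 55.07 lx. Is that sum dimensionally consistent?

Yes

Dimensions:
  (94.489 cd) / (31.38 m^2):  [cd] / [m²] = m⁻²·cd
  55.07 lx:  lx = lm·m⁻² = m⁻²·cd
Both are m⁻²·cd, so they have the same dimensions and can be added.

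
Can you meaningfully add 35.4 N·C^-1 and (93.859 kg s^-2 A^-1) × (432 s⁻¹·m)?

Work out the base dimensions of each:
  35.4 N·C^-1:  N·C⁻¹ = kg·m·s⁻²·(s·A)⁻¹ = kg·m·s⁻³·A⁻¹
  (93.859 kg s^-2 A^-1) × (432 s⁻¹·m):  [kg·s⁻²·A⁻¹] · [m·s⁻¹] = kg·m·s⁻³·A⁻¹
Both are kg·m·s⁻³·A⁻¹, so they have the same dimensions and can be added.

Yes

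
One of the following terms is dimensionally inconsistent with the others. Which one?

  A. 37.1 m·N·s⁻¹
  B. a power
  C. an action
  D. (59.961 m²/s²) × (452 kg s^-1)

Dimensions:
  A. N·m·s⁻¹ = kg·m·s⁻²·m·s⁻¹ = kg·m²·s⁻³
  B. [power] = kg·m²·s⁻³
  C. [action] = kg·m²·s⁻¹
  D. [m²·s⁻²] · [kg·s⁻¹] = kg·m²·s⁻³
All reduce to kg·m²·s⁻³ except C., which is kg·m²·s⁻¹.

C.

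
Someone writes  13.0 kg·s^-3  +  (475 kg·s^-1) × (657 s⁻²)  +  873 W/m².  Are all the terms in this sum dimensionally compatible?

Dimensions:
  13.0 kg·s^-3:  kg·s⁻³
  (475 kg·s^-1) × (657 s⁻²):  [kg·s⁻¹] · [s⁻²] = kg·s⁻³
  873 W/m²:  W·m⁻² = J·s⁻¹·m⁻² = kg·s⁻³
Every term reduces to kg·s⁻³.

Yes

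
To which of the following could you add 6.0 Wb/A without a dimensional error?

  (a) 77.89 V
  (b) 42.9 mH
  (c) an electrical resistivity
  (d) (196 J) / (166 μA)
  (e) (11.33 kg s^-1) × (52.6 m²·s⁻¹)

Reference: Wb·A⁻¹ = V·s·A⁻¹ = kg·m²·s⁻²·A⁻².
Each option:
  (a) V = J·C⁻¹ = kg·m²·s⁻³·A⁻¹
  (b) H = V·s·A⁻¹ = kg·m²·s⁻²·A⁻²  ← same
  (c) [electrical resistivity] = kg·m³·s⁻³·A⁻²
  (d) [kg·m²·s⁻²] / [A] = kg·m²·s⁻²·A⁻¹
  (e) [kg·s⁻¹] · [m²·s⁻¹] = kg·m²·s⁻²
Only (b) matches kg·m²·s⁻²·A⁻².

(b)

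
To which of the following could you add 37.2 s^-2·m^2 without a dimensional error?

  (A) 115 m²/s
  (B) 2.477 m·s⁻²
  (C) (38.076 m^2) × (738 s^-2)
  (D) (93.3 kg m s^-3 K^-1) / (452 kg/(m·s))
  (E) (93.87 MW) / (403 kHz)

Reference: m²·s⁻².
Each option:
  (A) m²·s⁻¹
  (B) m·s⁻²
  (C) [m²] · [s⁻²] = m²·s⁻²  ← same
  (D) [kg·m·s⁻³·K⁻¹] / [kg·m⁻¹·s⁻¹] = m²·s⁻²·K⁻¹
  (E) [kg·m²·s⁻³] / [s⁻¹] = kg·m²·s⁻²
Only (C) matches m²·s⁻².

(C)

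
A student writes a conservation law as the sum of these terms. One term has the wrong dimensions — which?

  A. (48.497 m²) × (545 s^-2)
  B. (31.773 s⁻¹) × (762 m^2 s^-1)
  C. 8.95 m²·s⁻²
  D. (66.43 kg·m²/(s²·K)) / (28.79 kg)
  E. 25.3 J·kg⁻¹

Reduce each to base SI dimensions:
  A. [m²] · [s⁻²] = m²·s⁻²
  B. [s⁻¹] · [m²·s⁻¹] = m²·s⁻²
  C. m²·s⁻²
  D. [kg·m²·s⁻²·K⁻¹] / [kg] = m²·s⁻²·K⁻¹
  E. J·kg⁻¹ = N·m·kg⁻¹ = m²·s⁻²
All reduce to m²·s⁻² except D., which is m²·s⁻²·K⁻¹.

D.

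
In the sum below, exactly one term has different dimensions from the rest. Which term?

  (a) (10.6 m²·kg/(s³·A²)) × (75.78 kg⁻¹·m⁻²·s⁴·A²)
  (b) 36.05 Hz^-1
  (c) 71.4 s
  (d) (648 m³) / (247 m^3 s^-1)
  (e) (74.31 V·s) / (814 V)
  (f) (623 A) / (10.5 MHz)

In SI base units:
  (a) [kg·m²·s⁻³·A⁻²] · [kg⁻¹·m⁻²·s⁴·A²] = s
  (b) Hz⁻¹ = (s⁻¹)⁻¹ = s
  (c) s
  (d) [m³] / [m³·s⁻¹] = s
  (e) [kg·m²·s⁻²·A⁻¹] / [kg·m²·s⁻³·A⁻¹] = s
  (f) [A] / [s⁻¹] = s·A
All reduce to s except (f), which is s·A.

(f)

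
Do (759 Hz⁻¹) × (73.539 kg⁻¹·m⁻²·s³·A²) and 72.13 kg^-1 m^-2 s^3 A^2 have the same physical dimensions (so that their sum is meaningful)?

Work out the base dimensions of each:
  (759 Hz⁻¹) × (73.539 kg⁻¹·m⁻²·s³·A²):  [s] · [kg⁻¹·m⁻²·s³·A²] = kg⁻¹·m⁻²·s⁴·A²
  72.13 kg^-1 m^-2 s^3 A^2:  kg⁻¹·m⁻²·s³·A²
kg⁻¹·m⁻²·s⁴·A² ≠ kg⁻¹·m⁻²·s³·A², so they cannot be added.

No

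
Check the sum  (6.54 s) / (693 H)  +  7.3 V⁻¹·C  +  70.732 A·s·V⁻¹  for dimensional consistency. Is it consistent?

No

Work out the base dimensions of each:
  (6.54 s) / (693 H):  [s] / [kg·m²·s⁻²·A⁻²] = kg⁻¹·m⁻²·s³·A²
  7.3 V⁻¹·C:  C·V⁻¹ = s·A·(J·C⁻¹)⁻¹ = kg⁻¹·m⁻²·s⁴·A²
  70.732 A·s·V⁻¹:  A·s·V⁻¹ = A·s·(J·C⁻¹)⁻¹ = kg⁻¹·m⁻²·s⁴·A²
The terms do not share a single dimension (kg⁻¹·m⁻²·s³·A² vs kg⁻¹·m⁻²·s⁴·A²).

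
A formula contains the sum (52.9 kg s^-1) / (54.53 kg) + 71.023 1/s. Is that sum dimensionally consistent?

Expand each in SI base units:
  (52.9 kg s^-1) / (54.53 kg):  [kg·s⁻¹] / [kg] = s⁻¹
  71.023 1/s:  s⁻¹
Both are s⁻¹, so they have the same dimensions and can be added.

Yes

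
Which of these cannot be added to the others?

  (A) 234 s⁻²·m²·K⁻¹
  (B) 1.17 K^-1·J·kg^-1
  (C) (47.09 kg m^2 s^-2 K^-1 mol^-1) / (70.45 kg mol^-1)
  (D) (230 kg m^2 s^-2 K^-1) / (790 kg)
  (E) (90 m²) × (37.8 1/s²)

Reduce each to base SI dimensions:
  (A) m²·s⁻²·K⁻¹
  (B) J·kg⁻¹·K⁻¹ = N·m·kg⁻¹·K⁻¹ = m²·s⁻²·K⁻¹
  (C) [kg·m²·s⁻²·K⁻¹·mol⁻¹] / [kg·mol⁻¹] = m²·s⁻²·K⁻¹
  (D) [kg·m²·s⁻²·K⁻¹] / [kg] = m²·s⁻²·K⁻¹
  (E) [m²] · [s⁻²] = m²·s⁻²
All reduce to m²·s⁻²·K⁻¹ except (E), which is m²·s⁻².

(E)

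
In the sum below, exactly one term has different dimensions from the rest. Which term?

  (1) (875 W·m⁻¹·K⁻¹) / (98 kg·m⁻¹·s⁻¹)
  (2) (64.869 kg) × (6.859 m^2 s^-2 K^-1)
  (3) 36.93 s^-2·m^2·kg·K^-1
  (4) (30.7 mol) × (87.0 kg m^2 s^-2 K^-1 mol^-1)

(1)

Work out the base dimensions of each:
  (1) [kg·m·s⁻³·K⁻¹] / [kg·m⁻¹·s⁻¹] = m²·s⁻²·K⁻¹
  (2) [kg] · [m²·s⁻²·K⁻¹] = kg·m²·s⁻²·K⁻¹
  (3) kg·m²·s⁻²·K⁻¹
  (4) [mol] · [kg·m²·s⁻²·K⁻¹·mol⁻¹] = kg·m²·s⁻²·K⁻¹
All reduce to kg·m²·s⁻²·K⁻¹ except (1), which is m²·s⁻²·K⁻¹.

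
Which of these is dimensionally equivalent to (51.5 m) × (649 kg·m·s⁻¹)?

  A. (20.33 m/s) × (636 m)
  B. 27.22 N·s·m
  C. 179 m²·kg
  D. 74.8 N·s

B.

Reference: [m] · [kg·m·s⁻¹] = kg·m²·s⁻¹.
Each option:
  A. [m·s⁻¹] · [m] = m²·s⁻¹
  B. N·m·s = kg·m·s⁻²·m·s = kg·m²·s⁻¹  ← same
  C. kg·m²
  D. N·s = kg·m·s⁻²·s = kg·m·s⁻¹
Only B. matches kg·m²·s⁻¹.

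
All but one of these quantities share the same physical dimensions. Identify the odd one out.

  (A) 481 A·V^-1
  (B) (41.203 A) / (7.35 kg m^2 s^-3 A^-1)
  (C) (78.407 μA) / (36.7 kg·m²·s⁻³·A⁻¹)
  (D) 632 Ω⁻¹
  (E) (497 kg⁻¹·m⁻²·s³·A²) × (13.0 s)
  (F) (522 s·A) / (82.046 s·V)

Work out the base dimensions of each:
  (A) A·V⁻¹ = A·(J·C⁻¹)⁻¹ = kg⁻¹·m⁻²·s³·A²
  (B) [A] / [kg·m²·s⁻³·A⁻¹] = kg⁻¹·m⁻²·s³·A²
  (C) [A] / [kg·m²·s⁻³·A⁻¹] = kg⁻¹·m⁻²·s³·A²
  (D) Ω⁻¹ = (V·A⁻¹)⁻¹ = kg⁻¹·m⁻²·s³·A²
  (E) [kg⁻¹·m⁻²·s³·A²] · [s] = kg⁻¹·m⁻²·s⁴·A²
  (F) [s·A] / [kg·m²·s⁻²·A⁻¹] = kg⁻¹·m⁻²·s³·A²
All reduce to kg⁻¹·m⁻²·s³·A² except (E), which is kg⁻¹·m⁻²·s⁴·A².

(E)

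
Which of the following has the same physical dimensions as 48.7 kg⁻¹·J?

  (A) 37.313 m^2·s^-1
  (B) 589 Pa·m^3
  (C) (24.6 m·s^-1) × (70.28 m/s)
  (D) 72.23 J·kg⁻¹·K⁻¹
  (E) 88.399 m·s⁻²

Reference: J·kg⁻¹ = N·m·kg⁻¹ = m²·s⁻².
Each option:
  (A) m²·s⁻¹
  (B) Pa·m³ = N·m⁻²·m³ = kg·m²·s⁻²
  (C) [m·s⁻¹] · [m·s⁻¹] = m²·s⁻²  ← same
  (D) J·kg⁻¹·K⁻¹ = N·m·kg⁻¹·K⁻¹ = m²·s⁻²·K⁻¹
  (E) m·s⁻²
Only (C) matches m²·s⁻².

(C)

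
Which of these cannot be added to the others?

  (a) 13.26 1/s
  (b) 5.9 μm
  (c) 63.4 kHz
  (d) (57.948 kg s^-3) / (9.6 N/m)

(b)

Dimensions:
  (a) s⁻¹
  (b) m
  (c) Hz = s⁻¹
  (d) [kg·s⁻³] / [kg·s⁻²] = s⁻¹
All reduce to s⁻¹ except (b), which is m.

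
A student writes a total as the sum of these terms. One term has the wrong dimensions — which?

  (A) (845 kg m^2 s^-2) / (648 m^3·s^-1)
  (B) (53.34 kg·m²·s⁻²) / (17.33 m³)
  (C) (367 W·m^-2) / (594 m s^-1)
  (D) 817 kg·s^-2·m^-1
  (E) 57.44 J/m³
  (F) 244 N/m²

(A)

In SI base units:
  (A) [kg·m²·s⁻²] / [m³·s⁻¹] = kg·m⁻¹·s⁻¹
  (B) [kg·m²·s⁻²] / [m³] = kg·m⁻¹·s⁻²
  (C) [kg·s⁻³] / [m·s⁻¹] = kg·m⁻¹·s⁻²
  (D) kg·m⁻¹·s⁻²
  (E) J·m⁻³ = N·m·m⁻³ = kg·m⁻¹·s⁻²
  (F) N·m⁻² = kg·m·s⁻²·m⁻² = kg·m⁻¹·s⁻²
All reduce to kg·m⁻¹·s⁻² except (A), which is kg·m⁻¹·s⁻¹.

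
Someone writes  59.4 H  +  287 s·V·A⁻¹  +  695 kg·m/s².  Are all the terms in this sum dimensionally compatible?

In SI base units:
  59.4 H:  H = V·s·A⁻¹ = kg·m²·s⁻²·A⁻²
  287 s·V·A⁻¹:  V·s·A⁻¹ = J·C⁻¹·s·A⁻¹ = kg·m²·s⁻²·A⁻²
  695 kg·m/s²:  kg·m·s⁻²
The terms do not share a single dimension (kg·m²·s⁻²·A⁻² vs kg·m·s⁻²).

No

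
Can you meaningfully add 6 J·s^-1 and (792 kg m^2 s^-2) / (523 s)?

Yes

In SI base units:
  6 J·s^-1:  J·s⁻¹ = N·m·s⁻¹ = kg·m²·s⁻³
  (792 kg m^2 s^-2) / (523 s):  [kg·m²·s⁻²] / [s] = kg·m²·s⁻³
Both are kg·m²·s⁻³, so they have the same dimensions and can be added.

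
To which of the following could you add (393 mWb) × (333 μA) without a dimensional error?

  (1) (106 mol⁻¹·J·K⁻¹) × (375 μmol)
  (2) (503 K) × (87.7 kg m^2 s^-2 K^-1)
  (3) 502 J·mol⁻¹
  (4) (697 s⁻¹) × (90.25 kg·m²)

(2)

Reference: [kg·m²·s⁻²·A⁻¹] · [A] = kg·m²·s⁻².
Each option:
  (1) [kg·m²·s⁻²·K⁻¹·mol⁻¹] · [mol] = kg·m²·s⁻²·K⁻¹
  (2) [K] · [kg·m²·s⁻²·K⁻¹] = kg·m²·s⁻²  ← same
  (3) J·mol⁻¹ = N·m·mol⁻¹ = kg·m²·s⁻²·mol⁻¹
  (4) [s⁻¹] · [kg·m²] = kg·m²·s⁻¹
Only (2) matches kg·m²·s⁻².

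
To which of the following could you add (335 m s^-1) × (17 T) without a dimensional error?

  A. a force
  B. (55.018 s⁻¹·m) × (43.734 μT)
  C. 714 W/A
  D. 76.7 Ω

B.

Reference: [m·s⁻¹] · [kg·s⁻²·A⁻¹] = kg·m·s⁻³·A⁻¹.
Each option:
  A. [force] = kg·m·s⁻²
  B. [m·s⁻¹] · [kg·s⁻²·A⁻¹] = kg·m·s⁻³·A⁻¹  ← same
  C. W·A⁻¹ = J·s⁻¹·A⁻¹ = kg·m²·s⁻³·A⁻¹
  D. Ω = V·A⁻¹ = kg·m²·s⁻³·A⁻²
Only B. matches kg·m·s⁻³·A⁻¹.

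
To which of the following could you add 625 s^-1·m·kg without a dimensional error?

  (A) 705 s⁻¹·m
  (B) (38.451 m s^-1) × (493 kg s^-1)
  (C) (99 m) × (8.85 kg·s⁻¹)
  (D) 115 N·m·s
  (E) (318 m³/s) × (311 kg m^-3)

Reference: kg·m·s⁻¹.
Each option:
  (A) m·s⁻¹
  (B) [m·s⁻¹] · [kg·s⁻¹] = kg·m·s⁻²
  (C) [m] · [kg·s⁻¹] = kg·m·s⁻¹  ← same
  (D) N·m·s = kg·m·s⁻²·m·s = kg·m²·s⁻¹
  (E) [m³·s⁻¹] · [kg·m⁻³] = kg·s⁻¹
Only (C) matches kg·m·s⁻¹.

(C)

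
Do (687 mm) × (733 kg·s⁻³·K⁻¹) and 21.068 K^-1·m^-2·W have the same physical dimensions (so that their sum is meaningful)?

No

Reduce each to base SI dimensions:
  (687 mm) × (733 kg·s⁻³·K⁻¹):  [m] · [kg·s⁻³·K⁻¹] = kg·m·s⁻³·K⁻¹
  21.068 K^-1·m^-2·W:  W·m⁻²·K⁻¹ = J·s⁻¹·m⁻²·K⁻¹ = kg·s⁻³·K⁻¹
kg·m·s⁻³·K⁻¹ ≠ kg·s⁻³·K⁻¹, so they cannot be added.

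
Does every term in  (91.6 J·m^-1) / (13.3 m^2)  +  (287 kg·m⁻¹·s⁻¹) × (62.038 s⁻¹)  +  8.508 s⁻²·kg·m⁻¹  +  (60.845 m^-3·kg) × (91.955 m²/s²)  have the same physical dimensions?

Yes

Work out the base dimensions of each:
  (91.6 J·m^-1) / (13.3 m^2):  [kg·m·s⁻²] / [m²] = kg·m⁻¹·s⁻²
  (287 kg·m⁻¹·s⁻¹) × (62.038 s⁻¹):  [kg·m⁻¹·s⁻¹] · [s⁻¹] = kg·m⁻¹·s⁻²
  8.508 s⁻²·kg·m⁻¹:  kg·m⁻¹·s⁻²
  (60.845 m^-3·kg) × (91.955 m²/s²):  [kg·m⁻³] · [m²·s⁻²] = kg·m⁻¹·s⁻²
Every term reduces to kg·m⁻¹·s⁻².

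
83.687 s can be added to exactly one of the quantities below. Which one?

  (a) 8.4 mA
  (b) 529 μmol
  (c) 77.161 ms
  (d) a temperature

Reference: s.
Each option:
  (a) A
  (b) mol
  (c) s  ← same
  (d) [temperature] = K
Only (c) matches s.

(c)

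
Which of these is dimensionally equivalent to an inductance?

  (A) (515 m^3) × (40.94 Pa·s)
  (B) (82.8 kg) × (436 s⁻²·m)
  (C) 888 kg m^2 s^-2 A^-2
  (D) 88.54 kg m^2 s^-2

(C)

Reference: [inductance] = kg·m²·s⁻²·A⁻².
Each option:
  (A) [m³] · [kg·m⁻¹·s⁻¹] = kg·m²·s⁻¹
  (B) [kg] · [m·s⁻²] = kg·m·s⁻²
  (C) kg·m²·s⁻²·A⁻²  ← same
  (D) kg·m²·s⁻²
Only (C) matches kg·m²·s⁻²·A⁻².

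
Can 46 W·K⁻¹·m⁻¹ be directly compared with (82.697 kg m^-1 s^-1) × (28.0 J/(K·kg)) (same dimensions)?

Expand each in SI base units:
  46 W·K⁻¹·m⁻¹:  W·m⁻¹·K⁻¹ = J·s⁻¹·m⁻¹·K⁻¹ = kg·m·s⁻³·K⁻¹
  (82.697 kg m^-1 s^-1) × (28.0 J/(K·kg)):  [kg·m⁻¹·s⁻¹] · [m²·s⁻²·K⁻¹] = kg·m·s⁻³·K⁻¹
Both are kg·m·s⁻³·K⁻¹, so they have the same dimensions and can be added.

Yes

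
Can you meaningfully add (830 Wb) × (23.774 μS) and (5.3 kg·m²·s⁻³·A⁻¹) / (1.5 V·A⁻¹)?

In SI base units:
  (830 Wb) × (23.774 μS):  [kg·m²·s⁻²·A⁻¹] · [kg⁻¹·m⁻²·s³·A²] = s·A
  (5.3 kg·m²·s⁻³·A⁻¹) / (1.5 V·A⁻¹):  [kg·m²·s⁻³·A⁻¹] / [kg·m²·s⁻³·A⁻²] = A
s·A ≠ A, so they cannot be added.

No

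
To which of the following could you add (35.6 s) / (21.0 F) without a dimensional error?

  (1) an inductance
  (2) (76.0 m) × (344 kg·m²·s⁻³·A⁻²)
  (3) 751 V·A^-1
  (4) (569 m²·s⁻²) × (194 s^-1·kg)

Reference: [s] / [kg⁻¹·m⁻²·s⁴·A²] = kg·m²·s⁻³·A⁻².
Each option:
  (1) [inductance] = kg·m²·s⁻²·A⁻²
  (2) [m] · [kg·m²·s⁻³·A⁻²] = kg·m³·s⁻³·A⁻²
  (3) V·A⁻¹ = J·C⁻¹·A⁻¹ = kg·m²·s⁻³·A⁻²  ← same
  (4) [m²·s⁻²] · [kg·s⁻¹] = kg·m²·s⁻³
Only (3) matches kg·m²·s⁻³·A⁻².

(3)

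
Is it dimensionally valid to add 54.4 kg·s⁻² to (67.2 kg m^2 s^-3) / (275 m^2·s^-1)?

Yes

Dimensions:
  54.4 kg·s⁻²:  kg·s⁻²
  (67.2 kg m^2 s^-3) / (275 m^2·s^-1):  [kg·m²·s⁻³] / [m²·s⁻¹] = kg·s⁻²
Both are kg·s⁻², so they have the same dimensions and can be added.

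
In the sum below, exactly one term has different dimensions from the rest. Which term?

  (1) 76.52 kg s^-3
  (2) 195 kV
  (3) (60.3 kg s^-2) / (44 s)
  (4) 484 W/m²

In SI base units:
  (1) kg·s⁻³
  (2) V = J·C⁻¹ = kg·m²·s⁻³·A⁻¹
  (3) [kg·s⁻²] / [s] = kg·s⁻³
  (4) W·m⁻² = J·s⁻¹·m⁻² = kg·s⁻³
All reduce to kg·s⁻³ except (2), which is kg·m²·s⁻³·A⁻¹.

(2)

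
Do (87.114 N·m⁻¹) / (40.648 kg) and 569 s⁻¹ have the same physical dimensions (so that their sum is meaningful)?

Reduce each to base SI dimensions:
  (87.114 N·m⁻¹) / (40.648 kg):  [kg·s⁻²] / [kg] = s⁻²
  569 s⁻¹:  s⁻¹
s⁻² ≠ s⁻¹, so they cannot be added.

No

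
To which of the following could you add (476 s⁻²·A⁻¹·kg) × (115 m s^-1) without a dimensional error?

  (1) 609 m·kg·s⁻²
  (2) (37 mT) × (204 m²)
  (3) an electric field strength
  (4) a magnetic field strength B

Reference: [kg·s⁻²·A⁻¹] · [m·s⁻¹] = kg·m·s⁻³·A⁻¹.
Each option:
  (1) kg·m·s⁻²
  (2) [kg·s⁻²·A⁻¹] · [m²] = kg·m²·s⁻²·A⁻¹
  (3) [electric field strength] = kg·m·s⁻³·A⁻¹  ← same
  (4) [magnetic field strength B] = kg·s⁻²·A⁻¹
Only (3) matches kg·m·s⁻³·A⁻¹.

(3)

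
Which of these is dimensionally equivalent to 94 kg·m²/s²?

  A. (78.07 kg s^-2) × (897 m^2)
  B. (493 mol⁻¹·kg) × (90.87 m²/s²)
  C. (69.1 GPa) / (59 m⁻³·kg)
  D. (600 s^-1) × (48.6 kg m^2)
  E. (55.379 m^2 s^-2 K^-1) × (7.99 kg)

Reference: kg·m²·s⁻².
Each option:
  A. [kg·s⁻²] · [m²] = kg·m²·s⁻²  ← same
  B. [kg·mol⁻¹] · [m²·s⁻²] = kg·m²·s⁻²·mol⁻¹
  C. [kg·m⁻¹·s⁻²] / [kg·m⁻³] = m²·s⁻²
  D. [s⁻¹] · [kg·m²] = kg·m²·s⁻¹
  E. [m²·s⁻²·K⁻¹] · [kg] = kg·m²·s⁻²·K⁻¹
Only A. matches kg·m²·s⁻².

A.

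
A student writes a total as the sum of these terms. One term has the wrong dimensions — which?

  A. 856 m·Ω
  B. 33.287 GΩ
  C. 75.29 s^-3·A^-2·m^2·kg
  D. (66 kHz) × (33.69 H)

Dimensions:
  A. Ω·m = V·A⁻¹·m = kg·m³·s⁻³·A⁻²
  B. Ω = V·A⁻¹ = kg·m²·s⁻³·A⁻²
  C. kg·m²·s⁻³·A⁻²
  D. [s⁻¹] · [kg·m²·s⁻²·A⁻²] = kg·m²·s⁻³·A⁻²
All reduce to kg·m²·s⁻³·A⁻² except A., which is kg·m³·s⁻³·A⁻².

A.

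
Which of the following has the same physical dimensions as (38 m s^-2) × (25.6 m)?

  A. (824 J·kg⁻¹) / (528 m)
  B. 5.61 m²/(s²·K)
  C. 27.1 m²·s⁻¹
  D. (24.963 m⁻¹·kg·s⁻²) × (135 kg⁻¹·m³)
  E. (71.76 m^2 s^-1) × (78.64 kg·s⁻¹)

Reference: [m·s⁻²] · [m] = m²·s⁻².
Each option:
  A. [m²·s⁻²] / [m] = m·s⁻²
  B. m²·s⁻²·K⁻¹
  C. m²·s⁻¹
  D. [kg·m⁻¹·s⁻²] · [kg⁻¹·m³] = m²·s⁻²  ← same
  E. [m²·s⁻¹] · [kg·s⁻¹] = kg·m²·s⁻²
Only D. matches m²·s⁻².

D.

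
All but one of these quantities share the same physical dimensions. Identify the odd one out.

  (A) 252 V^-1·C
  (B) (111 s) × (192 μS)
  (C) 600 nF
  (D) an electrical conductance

Expand each in SI base units:
  (A) C·V⁻¹ = s·A·(J·C⁻¹)⁻¹ = kg⁻¹·m⁻²·s⁴·A²
  (B) [s] · [kg⁻¹·m⁻²·s³·A²] = kg⁻¹·m⁻²·s⁴·A²
  (C) F = C·V⁻¹ = kg⁻¹·m⁻²·s⁴·A²
  (D) [electrical conductance] = kg⁻¹·m⁻²·s³·A²
All reduce to kg⁻¹·m⁻²·s⁴·A² except (D), which is kg⁻¹·m⁻²·s³·A².

(D)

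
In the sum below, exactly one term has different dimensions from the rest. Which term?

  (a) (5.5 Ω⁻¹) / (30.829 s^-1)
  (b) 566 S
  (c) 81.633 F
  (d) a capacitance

(b)

Reduce each to base SI dimensions:
  (a) [kg⁻¹·m⁻²·s³·A²] / [s⁻¹] = kg⁻¹·m⁻²·s⁴·A²
  (b) S = Ω⁻¹ = kg⁻¹·m⁻²·s³·A²
  (c) F = C·V⁻¹ = kg⁻¹·m⁻²·s⁴·A²
  (d) [capacitance] = kg⁻¹·m⁻²·s⁴·A²
All reduce to kg⁻¹·m⁻²·s⁴·A² except (b), which is kg⁻¹·m⁻²·s³·A².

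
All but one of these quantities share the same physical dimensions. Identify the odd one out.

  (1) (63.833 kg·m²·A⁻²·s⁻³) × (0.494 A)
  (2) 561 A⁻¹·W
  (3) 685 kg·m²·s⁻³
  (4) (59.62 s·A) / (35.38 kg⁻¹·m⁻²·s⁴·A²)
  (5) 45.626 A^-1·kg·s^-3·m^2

Reduce each to base SI dimensions:
  (1) [kg·m²·s⁻³·A⁻²] · [A] = kg·m²·s⁻³·A⁻¹
  (2) W·A⁻¹ = J·s⁻¹·A⁻¹ = kg·m²·s⁻³·A⁻¹
  (3) kg·m²·s⁻³
  (4) [s·A] / [kg⁻¹·m⁻²·s⁴·A²] = kg·m²·s⁻³·A⁻¹
  (5) kg·m²·s⁻³·A⁻¹
All reduce to kg·m²·s⁻³·A⁻¹ except (3), which is kg·m²·s⁻³.

(3)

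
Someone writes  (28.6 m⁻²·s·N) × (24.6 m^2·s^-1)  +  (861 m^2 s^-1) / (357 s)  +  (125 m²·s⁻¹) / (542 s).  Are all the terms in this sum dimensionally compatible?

No

Dimensions:
  (28.6 m⁻²·s·N) × (24.6 m^2·s^-1):  [kg·m⁻¹·s⁻¹] · [m²·s⁻¹] = kg·m·s⁻²
  (861 m^2 s^-1) / (357 s):  [m²·s⁻¹] / [s] = m²·s⁻²
  (125 m²·s⁻¹) / (542 s):  [m²·s⁻¹] / [s] = m²·s⁻²
The terms do not share a single dimension (kg·m·s⁻² vs m²·s⁻²).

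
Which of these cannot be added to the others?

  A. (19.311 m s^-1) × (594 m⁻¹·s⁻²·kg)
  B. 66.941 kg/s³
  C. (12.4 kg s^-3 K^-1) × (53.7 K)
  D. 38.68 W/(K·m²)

D.

Expand each in SI base units:
  A. [m·s⁻¹] · [kg·m⁻¹·s⁻²] = kg·s⁻³
  B. kg·s⁻³
  C. [kg·s⁻³·K⁻¹] · [K] = kg·s⁻³
  D. W·m⁻²·K⁻¹ = J·s⁻¹·m⁻²·K⁻¹ = kg·s⁻³·K⁻¹
All reduce to kg·s⁻³ except D., which is kg·s⁻³·K⁻¹.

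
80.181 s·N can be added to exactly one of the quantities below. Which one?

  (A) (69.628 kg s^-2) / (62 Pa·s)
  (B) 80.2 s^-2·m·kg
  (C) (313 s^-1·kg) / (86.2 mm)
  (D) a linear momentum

Reference: N·s = kg·m·s⁻²·s = kg·m·s⁻¹.
Each option:
  (A) [kg·s⁻²] / [kg·m⁻¹·s⁻¹] = m·s⁻¹
  (B) kg·m·s⁻²
  (C) [kg·s⁻¹] / [m] = kg·m⁻¹·s⁻¹
  (D) [linear momentum] = kg·m·s⁻¹  ← same
Only (D) matches kg·m·s⁻¹.

(D)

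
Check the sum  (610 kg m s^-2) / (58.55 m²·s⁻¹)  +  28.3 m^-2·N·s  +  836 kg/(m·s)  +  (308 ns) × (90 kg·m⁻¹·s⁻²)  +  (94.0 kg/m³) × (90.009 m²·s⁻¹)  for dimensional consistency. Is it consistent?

In SI base units:
  (610 kg m s^-2) / (58.55 m²·s⁻¹):  [kg·m·s⁻²] / [m²·s⁻¹] = kg·m⁻¹·s⁻¹
  28.3 m^-2·N·s:  N·s·m⁻² = kg·m·s⁻²·s·m⁻² = kg·m⁻¹·s⁻¹
  836 kg/(m·s):  kg·m⁻¹·s⁻¹
  (308 ns) × (90 kg·m⁻¹·s⁻²):  [s] · [kg·m⁻¹·s⁻²] = kg·m⁻¹·s⁻¹
  (94.0 kg/m³) × (90.009 m²·s⁻¹):  [kg·m⁻³] · [m²·s⁻¹] = kg·m⁻¹·s⁻¹
Every term reduces to kg·m⁻¹·s⁻¹.

Yes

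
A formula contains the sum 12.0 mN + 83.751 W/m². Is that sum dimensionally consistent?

Work out the base dimensions of each:
  12.0 mN:  N = kg·m·s⁻²
  83.751 W/m²:  W·m⁻² = J·s⁻¹·m⁻² = kg·s⁻³
kg·m·s⁻² ≠ kg·s⁻³, so they cannot be added.

No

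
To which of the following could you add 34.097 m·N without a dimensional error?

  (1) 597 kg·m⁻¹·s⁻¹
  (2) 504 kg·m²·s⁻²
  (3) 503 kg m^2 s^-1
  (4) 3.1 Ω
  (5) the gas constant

(2)

Reference: N·m = kg·m·s⁻²·m = kg·m²·s⁻².
Each option:
  (1) kg·m⁻¹·s⁻¹
  (2) kg·m²·s⁻²  ← same
  (3) kg·m²·s⁻¹
  (4) Ω = V·A⁻¹ = kg·m²·s⁻³·A⁻²
  (5) [gas constant] = kg·m²·s⁻²·K⁻¹·mol⁻¹
Only (2) matches kg·m²·s⁻².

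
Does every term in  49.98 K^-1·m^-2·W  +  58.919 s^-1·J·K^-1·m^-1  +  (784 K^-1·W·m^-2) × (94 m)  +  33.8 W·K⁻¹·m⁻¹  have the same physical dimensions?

No

Expand each in SI base units:
  49.98 K^-1·m^-2·W:  W·m⁻²·K⁻¹ = J·s⁻¹·m⁻²·K⁻¹ = kg·s⁻³·K⁻¹
  58.919 s^-1·J·K^-1·m^-1:  J·s⁻¹·m⁻¹·K⁻¹ = N·m·s⁻¹·m⁻¹·K⁻¹ = kg·m·s⁻³·K⁻¹
  (784 K^-1·W·m^-2) × (94 m):  [kg·s⁻³·K⁻¹] · [m] = kg·m·s⁻³·K⁻¹
  33.8 W·K⁻¹·m⁻¹:  W·m⁻¹·K⁻¹ = J·s⁻¹·m⁻¹·K⁻¹ = kg·m·s⁻³·K⁻¹
The terms do not share a single dimension (kg·m·s⁻³·K⁻¹ vs kg·s⁻³·K⁻¹).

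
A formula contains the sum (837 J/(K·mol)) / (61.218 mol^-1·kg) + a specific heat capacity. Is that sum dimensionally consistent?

Dimensions:
  (837 J/(K·mol)) / (61.218 mol^-1·kg):  [kg·m²·s⁻²·K⁻¹·mol⁻¹] / [kg·mol⁻¹] = m²·s⁻²·K⁻¹
  a specific heat capacity:  [specific heat capacity] = m²·s⁻²·K⁻¹
Both are m²·s⁻²·K⁻¹, so they have the same dimensions and can be added.

Yes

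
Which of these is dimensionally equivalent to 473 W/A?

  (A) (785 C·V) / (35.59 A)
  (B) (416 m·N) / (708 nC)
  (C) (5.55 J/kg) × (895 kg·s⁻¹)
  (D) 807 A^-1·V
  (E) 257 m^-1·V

(B)

Reference: W·A⁻¹ = J·s⁻¹·A⁻¹ = kg·m²·s⁻³·A⁻¹.
Each option:
  (A) [kg·m²·s⁻²] / [A] = kg·m²·s⁻²·A⁻¹
  (B) [kg·m²·s⁻²] / [s·A] = kg·m²·s⁻³·A⁻¹  ← same
  (C) [m²·s⁻²] · [kg·s⁻¹] = kg·m²·s⁻³
  (D) V·A⁻¹ = J·C⁻¹·A⁻¹ = kg·m²·s⁻³·A⁻²
  (E) V·m⁻¹ = J·C⁻¹·m⁻¹ = kg·m·s⁻³·A⁻¹
Only (B) matches kg·m²·s⁻³·A⁻¹.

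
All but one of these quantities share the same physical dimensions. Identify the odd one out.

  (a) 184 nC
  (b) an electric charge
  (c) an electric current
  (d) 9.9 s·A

(c)

Work out the base dimensions of each:
  (a) C = s·A
  (b) [electric charge] = s·A
  (c) [electric current] = A
  (d) A·s = s·A
All reduce to s·A except (c), which is A.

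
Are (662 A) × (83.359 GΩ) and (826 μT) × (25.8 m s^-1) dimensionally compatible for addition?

No

Reduce each to base SI dimensions:
  (662 A) × (83.359 GΩ):  [A] · [kg·m²·s⁻³·A⁻²] = kg·m²·s⁻³·A⁻¹
  (826 μT) × (25.8 m s^-1):  [kg·s⁻²·A⁻¹] · [m·s⁻¹] = kg·m·s⁻³·A⁻¹
kg·m²·s⁻³·A⁻¹ ≠ kg·m·s⁻³·A⁻¹, so they cannot be added.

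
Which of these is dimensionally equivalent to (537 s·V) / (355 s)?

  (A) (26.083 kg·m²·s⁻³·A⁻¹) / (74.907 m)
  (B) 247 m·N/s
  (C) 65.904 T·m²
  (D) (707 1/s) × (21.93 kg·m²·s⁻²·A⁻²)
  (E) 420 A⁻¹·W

(E)

Reference: [kg·m²·s⁻²·A⁻¹] / [s] = kg·m²·s⁻³·A⁻¹.
Each option:
  (A) [kg·m²·s⁻³·A⁻¹] / [m] = kg·m·s⁻³·A⁻¹
  (B) N·m·s⁻¹ = kg·m·s⁻²·m·s⁻¹ = kg·m²·s⁻³
  (C) T·m² = Wb·m⁻²·m² = kg·m²·s⁻²·A⁻¹
  (D) [s⁻¹] · [kg·m²·s⁻²·A⁻²] = kg·m²·s⁻³·A⁻²
  (E) W·A⁻¹ = J·s⁻¹·A⁻¹ = kg·m²·s⁻³·A⁻¹  ← same
Only (E) matches kg·m²·s⁻³·A⁻¹.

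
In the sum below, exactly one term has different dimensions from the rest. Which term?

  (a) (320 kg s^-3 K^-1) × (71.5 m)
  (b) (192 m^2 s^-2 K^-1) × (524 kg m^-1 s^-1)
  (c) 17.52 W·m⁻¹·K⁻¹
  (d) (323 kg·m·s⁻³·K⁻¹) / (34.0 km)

(d)

Dimensions:
  (a) [kg·s⁻³·K⁻¹] · [m] = kg·m·s⁻³·K⁻¹
  (b) [m²·s⁻²·K⁻¹] · [kg·m⁻¹·s⁻¹] = kg·m·s⁻³·K⁻¹
  (c) W·m⁻¹·K⁻¹ = J·s⁻¹·m⁻¹·K⁻¹ = kg·m·s⁻³·K⁻¹
  (d) [kg·m·s⁻³·K⁻¹] / [m] = kg·s⁻³·K⁻¹
All reduce to kg·m·s⁻³·K⁻¹ except (d), which is kg·s⁻³·K⁻¹.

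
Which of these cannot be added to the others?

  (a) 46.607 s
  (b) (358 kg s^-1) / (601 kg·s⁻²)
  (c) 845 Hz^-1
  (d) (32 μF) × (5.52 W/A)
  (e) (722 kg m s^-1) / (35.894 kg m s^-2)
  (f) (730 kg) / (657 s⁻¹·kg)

In SI base units:
  (a) s
  (b) [kg·s⁻¹] / [kg·s⁻²] = s
  (c) Hz⁻¹ = (s⁻¹)⁻¹ = s
  (d) [kg⁻¹·m⁻²·s⁴·A²] · [kg·m²·s⁻³·A⁻¹] = s·A
  (e) [kg·m·s⁻¹] / [kg·m·s⁻²] = s
  (f) [kg] / [kg·s⁻¹] = s
All reduce to s except (d), which is s·A.

(d)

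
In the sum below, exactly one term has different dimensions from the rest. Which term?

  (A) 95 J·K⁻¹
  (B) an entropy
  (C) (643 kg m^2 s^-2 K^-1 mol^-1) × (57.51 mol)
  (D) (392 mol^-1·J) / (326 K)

In SI base units:
  (A) J·K⁻¹ = N·m·K⁻¹ = kg·m²·s⁻²·K⁻¹
  (B) [entropy] = kg·m²·s⁻²·K⁻¹
  (C) [kg·m²·s⁻²·K⁻¹·mol⁻¹] · [mol] = kg·m²·s⁻²·K⁻¹
  (D) [kg·m²·s⁻²·mol⁻¹] / [K] = kg·m²·s⁻²·K⁻¹·mol⁻¹
All reduce to kg·m²·s⁻²·K⁻¹ except (D), which is kg·m²·s⁻²·K⁻¹·mol⁻¹.

(D)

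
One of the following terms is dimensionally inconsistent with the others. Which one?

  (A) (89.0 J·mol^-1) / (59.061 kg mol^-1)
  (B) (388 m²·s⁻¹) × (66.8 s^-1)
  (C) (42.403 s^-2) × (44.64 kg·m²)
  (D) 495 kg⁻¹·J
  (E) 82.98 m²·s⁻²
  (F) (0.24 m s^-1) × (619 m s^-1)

Reduce each to base SI dimensions:
  (A) [kg·m²·s⁻²·mol⁻¹] / [kg·mol⁻¹] = m²·s⁻²
  (B) [m²·s⁻¹] · [s⁻¹] = m²·s⁻²
  (C) [s⁻²] · [kg·m²] = kg·m²·s⁻²
  (D) J·kg⁻¹ = N·m·kg⁻¹ = m²·s⁻²
  (E) m²·s⁻²
  (F) [m·s⁻¹] · [m·s⁻¹] = m²·s⁻²
All reduce to m²·s⁻² except (C), which is kg·m²·s⁻².

(C)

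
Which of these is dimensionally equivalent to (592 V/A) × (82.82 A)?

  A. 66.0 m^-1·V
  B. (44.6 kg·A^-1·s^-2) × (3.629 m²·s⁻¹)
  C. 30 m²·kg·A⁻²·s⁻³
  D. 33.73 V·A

Reference: [kg·m²·s⁻³·A⁻²] · [A] = kg·m²·s⁻³·A⁻¹.
Each option:
  A. V·m⁻¹ = J·C⁻¹·m⁻¹ = kg·m·s⁻³·A⁻¹
  B. [kg·s⁻²·A⁻¹] · [m²·s⁻¹] = kg·m²·s⁻³·A⁻¹  ← same
  C. kg·m²·s⁻³·A⁻²
  D. V·A = J·C⁻¹·A = kg·m²·s⁻³
Only B. matches kg·m²·s⁻³·A⁻¹.

B.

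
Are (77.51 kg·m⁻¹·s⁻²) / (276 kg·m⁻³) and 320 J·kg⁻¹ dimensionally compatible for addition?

Dimensions:
  (77.51 kg·m⁻¹·s⁻²) / (276 kg·m⁻³):  [kg·m⁻¹·s⁻²] / [kg·m⁻³] = m²·s⁻²
  320 J·kg⁻¹:  J·kg⁻¹ = N·m·kg⁻¹ = m²·s⁻²
Both are m²·s⁻², so they have the same dimensions and can be added.

Yes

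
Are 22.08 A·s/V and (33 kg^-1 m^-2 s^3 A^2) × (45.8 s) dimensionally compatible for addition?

Expand each in SI base units:
  22.08 A·s/V:  A·s·V⁻¹ = A·s·(J·C⁻¹)⁻¹ = kg⁻¹·m⁻²·s⁴·A²
  (33 kg^-1 m^-2 s^3 A^2) × (45.8 s):  [kg⁻¹·m⁻²·s³·A²] · [s] = kg⁻¹·m⁻²·s⁴·A²
Both are kg⁻¹·m⁻²·s⁴·A², so they have the same dimensions and can be added.

Yes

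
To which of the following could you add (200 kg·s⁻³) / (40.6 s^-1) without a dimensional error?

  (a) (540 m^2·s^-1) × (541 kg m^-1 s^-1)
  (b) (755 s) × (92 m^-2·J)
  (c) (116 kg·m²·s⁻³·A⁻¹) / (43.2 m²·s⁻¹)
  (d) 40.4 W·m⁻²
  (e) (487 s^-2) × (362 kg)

(e)

Reference: [kg·s⁻³] / [s⁻¹] = kg·s⁻².
Each option:
  (a) [m²·s⁻¹] · [kg·m⁻¹·s⁻¹] = kg·m·s⁻²
  (b) [s] · [kg·s⁻²] = kg·s⁻¹
  (c) [kg·m²·s⁻³·A⁻¹] / [m²·s⁻¹] = kg·s⁻²·A⁻¹
  (d) W·m⁻² = J·s⁻¹·m⁻² = kg·s⁻³
  (e) [s⁻²] · [kg] = kg·s⁻²  ← same
Only (e) matches kg·s⁻².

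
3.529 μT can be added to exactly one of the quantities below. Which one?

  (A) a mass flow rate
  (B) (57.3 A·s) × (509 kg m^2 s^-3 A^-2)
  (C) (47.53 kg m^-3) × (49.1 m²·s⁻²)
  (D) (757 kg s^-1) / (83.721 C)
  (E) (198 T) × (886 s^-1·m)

Reference: T = Wb·m⁻² = kg·s⁻²·A⁻¹.
Each option:
  (A) [mass flow rate] = kg·s⁻¹
  (B) [s·A] · [kg·m²·s⁻³·A⁻²] = kg·m²·s⁻²·A⁻¹
  (C) [kg·m⁻³] · [m²·s⁻²] = kg·m⁻¹·s⁻²
  (D) [kg·s⁻¹] / [s·A] = kg·s⁻²·A⁻¹  ← same
  (E) [kg·s⁻²·A⁻¹] · [m·s⁻¹] = kg·m·s⁻³·A⁻¹
Only (D) matches kg·s⁻²·A⁻¹.

(D)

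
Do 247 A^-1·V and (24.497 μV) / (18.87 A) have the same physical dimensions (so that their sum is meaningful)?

Reduce each to base SI dimensions:
  247 A^-1·V:  V·A⁻¹ = J·C⁻¹·A⁻¹ = kg·m²·s⁻³·A⁻²
  (24.497 μV) / (18.87 A):  [kg·m²·s⁻³·A⁻¹] / [A] = kg·m²·s⁻³·A⁻²
Both are kg·m²·s⁻³·A⁻², so they have the same dimensions and can be added.

Yes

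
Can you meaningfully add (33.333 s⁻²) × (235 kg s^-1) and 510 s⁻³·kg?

Yes

Reduce each to base SI dimensions:
  (33.333 s⁻²) × (235 kg s^-1):  [s⁻²] · [kg·s⁻¹] = kg·s⁻³
  510 s⁻³·kg:  kg·s⁻³
Both are kg·s⁻³, so they have the same dimensions and can be added.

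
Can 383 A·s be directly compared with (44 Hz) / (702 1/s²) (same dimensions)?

No

Expand each in SI base units:
  383 A·s:  A·s = s·A
  (44 Hz) / (702 1/s²):  [s⁻¹] / [s⁻²] = s
s·A ≠ s, so they cannot be added.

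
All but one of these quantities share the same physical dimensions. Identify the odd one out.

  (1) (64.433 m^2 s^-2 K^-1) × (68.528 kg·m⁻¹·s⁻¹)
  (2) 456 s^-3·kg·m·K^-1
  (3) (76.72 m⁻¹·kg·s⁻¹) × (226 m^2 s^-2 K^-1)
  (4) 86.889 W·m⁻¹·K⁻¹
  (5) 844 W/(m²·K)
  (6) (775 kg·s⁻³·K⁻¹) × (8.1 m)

(5)

In SI base units:
  (1) [m²·s⁻²·K⁻¹] · [kg·m⁻¹·s⁻¹] = kg·m·s⁻³·K⁻¹
  (2) kg·m·s⁻³·K⁻¹
  (3) [kg·m⁻¹·s⁻¹] · [m²·s⁻²·K⁻¹] = kg·m·s⁻³·K⁻¹
  (4) W·m⁻¹·K⁻¹ = J·s⁻¹·m⁻¹·K⁻¹ = kg·m·s⁻³·K⁻¹
  (5) W·m⁻²·K⁻¹ = J·s⁻¹·m⁻²·K⁻¹ = kg·s⁻³·K⁻¹
  (6) [kg·s⁻³·K⁻¹] · [m] = kg·m·s⁻³·K⁻¹
All reduce to kg·m·s⁻³·K⁻¹ except (5), which is kg·s⁻³·K⁻¹.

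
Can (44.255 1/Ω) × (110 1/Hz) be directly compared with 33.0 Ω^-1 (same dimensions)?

In SI base units:
  (44.255 1/Ω) × (110 1/Hz):  [kg⁻¹·m⁻²·s³·A²] · [s] = kg⁻¹·m⁻²·s⁴·A²
  33.0 Ω^-1:  Ω⁻¹ = (V·A⁻¹)⁻¹ = kg⁻¹·m⁻²·s³·A²
kg⁻¹·m⁻²·s⁴·A² ≠ kg⁻¹·m⁻²·s³·A², so they cannot be added.

No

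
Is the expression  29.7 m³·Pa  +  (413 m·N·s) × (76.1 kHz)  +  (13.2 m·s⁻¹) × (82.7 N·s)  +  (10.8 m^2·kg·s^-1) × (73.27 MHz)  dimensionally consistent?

Yes

Dimensions:
  29.7 m³·Pa:  Pa·m³ = N·m⁻²·m³ = kg·m²·s⁻²
  (413 m·N·s) × (76.1 kHz):  [kg·m²·s⁻¹] · [s⁻¹] = kg·m²·s⁻²
  (13.2 m·s⁻¹) × (82.7 N·s):  [m·s⁻¹] · [kg·m·s⁻¹] = kg·m²·s⁻²
  (10.8 m^2·kg·s^-1) × (73.27 MHz):  [kg·m²·s⁻¹] · [s⁻¹] = kg·m²·s⁻²
Every term reduces to kg·m²·s⁻².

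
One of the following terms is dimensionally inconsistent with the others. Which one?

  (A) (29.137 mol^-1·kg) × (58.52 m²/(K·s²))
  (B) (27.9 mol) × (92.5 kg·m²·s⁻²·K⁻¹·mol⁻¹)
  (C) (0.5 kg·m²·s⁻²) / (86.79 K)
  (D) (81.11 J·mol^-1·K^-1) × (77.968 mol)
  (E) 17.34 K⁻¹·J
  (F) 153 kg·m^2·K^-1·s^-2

(A)

Expand each in SI base units:
  (A) [kg·mol⁻¹] · [m²·s⁻²·K⁻¹] = kg·m²·s⁻²·K⁻¹·mol⁻¹
  (B) [mol] · [kg·m²·s⁻²·K⁻¹·mol⁻¹] = kg·m²·s⁻²·K⁻¹
  (C) [kg·m²·s⁻²] / [K] = kg·m²·s⁻²·K⁻¹
  (D) [kg·m²·s⁻²·K⁻¹·mol⁻¹] · [mol] = kg·m²·s⁻²·K⁻¹
  (E) J·K⁻¹ = N·m·K⁻¹ = kg·m²·s⁻²·K⁻¹
  (F) kg·m²·s⁻²·K⁻¹
All reduce to kg·m²·s⁻²·K⁻¹ except (A), which is kg·m²·s⁻²·K⁻¹·mol⁻¹.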